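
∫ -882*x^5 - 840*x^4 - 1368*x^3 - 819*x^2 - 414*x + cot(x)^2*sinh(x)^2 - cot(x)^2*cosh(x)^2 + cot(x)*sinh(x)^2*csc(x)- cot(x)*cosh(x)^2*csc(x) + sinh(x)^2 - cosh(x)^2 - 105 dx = -147*x^6 - 168*x^5 - 342*x^4 - 273*x^3 - 207*x^2 - 105*x + cot(x) + csc(x) + C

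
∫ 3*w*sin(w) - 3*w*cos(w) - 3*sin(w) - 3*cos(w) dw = -3*sqrt(2)*w*sin(w + pi/4) + C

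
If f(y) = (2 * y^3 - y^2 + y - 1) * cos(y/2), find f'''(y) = y^3*sin(y/2)/4 - y^2*sin(y/2)/8 - 9*y^2*cos(y/2)/2 - 143*y*sin(y/2)/8 + 3*y*cos(y/2)/2 + 23*sin(y/2)/8 + 45*cos(y/2)/4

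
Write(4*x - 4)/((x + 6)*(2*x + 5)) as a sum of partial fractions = -4/(2*x + 5) + 4/(x + 6)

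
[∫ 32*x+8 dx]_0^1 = 24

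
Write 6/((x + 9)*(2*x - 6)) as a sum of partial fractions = -1/(4*(x + 9)) + 1/(4*(x - 3))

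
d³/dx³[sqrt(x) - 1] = 3/(8*x^(5/2))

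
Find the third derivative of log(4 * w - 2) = 16/(8*w^3 - 12*w^2 + 6*w - 1)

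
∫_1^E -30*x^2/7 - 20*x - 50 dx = -50*E - 10*exp(2) - 10*exp(3)/7 + 430/7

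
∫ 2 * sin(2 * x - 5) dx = -cos(2*x - 5) + C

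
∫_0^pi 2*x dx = pi^2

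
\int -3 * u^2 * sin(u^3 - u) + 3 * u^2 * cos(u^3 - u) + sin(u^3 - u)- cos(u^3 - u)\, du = sqrt(2)*cos(-u^3 + u + pi/4) + C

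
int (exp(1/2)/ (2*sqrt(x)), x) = sqrt(x)*exp(1/2) + C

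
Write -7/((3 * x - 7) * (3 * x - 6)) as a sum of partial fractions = -7/(3*x - 7) + 7/(3*(x - 2))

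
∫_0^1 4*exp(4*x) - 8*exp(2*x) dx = -1 + (-2 + exp(2))^2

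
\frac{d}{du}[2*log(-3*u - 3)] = 2/(u + 1)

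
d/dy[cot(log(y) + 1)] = -1/(y*sin(log(y) + 1)^2)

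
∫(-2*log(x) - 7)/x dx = (-log(x) - 7)*log(x) + C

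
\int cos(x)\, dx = sin(x) + C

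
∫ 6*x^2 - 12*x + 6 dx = 2*x^3 - 6*x^2 + 6*x + C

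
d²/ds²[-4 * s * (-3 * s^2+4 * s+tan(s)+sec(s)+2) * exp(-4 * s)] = (192*s^3 - 544*s^2 - 8*s*tan(s)^3 - 8*s*tan(s)^2*sec(s) + 32*s*tan(s)^2 + 32*s*tan(s)*sec(s) - 72*s*tan(s) - 68*s*sec(s) + 232*s - 8*tan(s)^2 - 8*tan(s)*sec(s) + 32*tan(s) + 32*sec(s) + 24)*exp(-4*s)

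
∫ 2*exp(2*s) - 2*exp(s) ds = (exp(s) - 1)^2 + C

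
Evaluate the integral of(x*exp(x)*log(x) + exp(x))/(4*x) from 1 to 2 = exp(2)*log(2)/4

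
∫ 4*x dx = 2*x^2 + C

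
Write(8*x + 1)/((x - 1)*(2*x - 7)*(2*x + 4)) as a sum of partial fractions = 58/(55*(2*x - 7)) - 5/(22*(x + 2)) - 3/(10*(x - 1))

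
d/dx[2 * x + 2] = 2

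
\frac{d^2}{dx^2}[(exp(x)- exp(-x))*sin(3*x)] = (-8*exp(2*x)*sin(3*x) + 6*exp(2*x)*cos(3*x) + 8*sin(3*x) + 6*cos(3*x))*exp(-x)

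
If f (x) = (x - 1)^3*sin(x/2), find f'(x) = (x - 1)^2*(x*cos(x/2)/2 + 3*sin(x/2) - cos(x/2)/2)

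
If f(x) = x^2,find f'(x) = 2*x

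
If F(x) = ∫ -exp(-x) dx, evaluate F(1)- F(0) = -1 + exp(-1)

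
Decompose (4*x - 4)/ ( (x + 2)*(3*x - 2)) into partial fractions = -1/(2*(3*x - 2)) + 3/(2*(x + 2))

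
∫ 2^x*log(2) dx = 2^x + C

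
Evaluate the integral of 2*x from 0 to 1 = 1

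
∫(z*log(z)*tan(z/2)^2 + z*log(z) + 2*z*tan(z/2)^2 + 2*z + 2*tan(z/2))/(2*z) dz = (log(z) + 2)*tan(z/2) + C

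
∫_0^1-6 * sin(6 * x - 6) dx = 1 - cos(6)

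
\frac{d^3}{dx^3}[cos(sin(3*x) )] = 27*(3*sin(3*x)*cos(sin(3*x)) + sin(sin(3*x))*cos(3*x)^2 + sin(sin(3*x)))*cos(3*x)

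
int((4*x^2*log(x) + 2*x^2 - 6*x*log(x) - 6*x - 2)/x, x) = 2*(x^2 - 3*x - 1)*log(x) + C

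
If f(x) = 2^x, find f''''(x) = 2^x*log(2)^4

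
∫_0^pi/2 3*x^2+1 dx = pi/2 + pi^3/8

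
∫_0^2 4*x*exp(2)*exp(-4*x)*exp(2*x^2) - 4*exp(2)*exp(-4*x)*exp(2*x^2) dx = 0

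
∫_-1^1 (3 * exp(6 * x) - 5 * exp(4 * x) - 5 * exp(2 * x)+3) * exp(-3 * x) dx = -4*E + 4*exp(-1) + (E - exp(-1))^3 - (-E + exp(-1))^3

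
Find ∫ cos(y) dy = sin(y) + C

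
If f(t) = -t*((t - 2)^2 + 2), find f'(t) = -3*t^2 + 8*t - 6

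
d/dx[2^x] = 2^x*log(2)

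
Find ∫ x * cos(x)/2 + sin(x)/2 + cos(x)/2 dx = (x + 1)*sin(x)/2 + C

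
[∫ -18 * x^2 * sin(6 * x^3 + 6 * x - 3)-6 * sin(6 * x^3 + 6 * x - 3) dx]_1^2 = cos(57) - cos(9)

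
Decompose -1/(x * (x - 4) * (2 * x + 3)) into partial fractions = -4/(33*(2*x + 3)) - 1/(44*(x - 4)) + 1/(12*x)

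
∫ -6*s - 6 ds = -3*s^2 - 6*s + C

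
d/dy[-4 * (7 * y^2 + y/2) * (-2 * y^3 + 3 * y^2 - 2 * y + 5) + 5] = 280*y^4 - 320*y^3 + 150*y^2 - 272*y - 10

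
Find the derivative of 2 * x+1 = 2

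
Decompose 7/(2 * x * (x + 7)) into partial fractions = -1/(2*(x + 7)) + 1/(2*x)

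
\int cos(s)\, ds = sin(s) + C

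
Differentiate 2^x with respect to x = 2^x*log(2)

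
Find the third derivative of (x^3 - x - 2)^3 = 504*x^6 - 630*x^4 - 720*x^3 + 180*x^2 + 288*x + 66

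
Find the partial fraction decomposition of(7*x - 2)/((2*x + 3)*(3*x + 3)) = 25/(3*(2*x + 3)) - 3/(x + 1)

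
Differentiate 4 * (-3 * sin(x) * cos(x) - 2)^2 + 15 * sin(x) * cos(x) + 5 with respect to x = 18*sin(4*x) + 63*cos(2*x)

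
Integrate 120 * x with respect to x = 60*x^2 + C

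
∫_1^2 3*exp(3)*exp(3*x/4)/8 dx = -exp(15/4)/2 + exp(9/2)/2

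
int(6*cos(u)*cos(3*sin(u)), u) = 2*sin(3*sin(u)) + C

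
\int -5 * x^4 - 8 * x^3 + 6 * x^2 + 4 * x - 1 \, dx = -x^5 - 2*x^4 + 2*x^3 + 2*x^2 - x + C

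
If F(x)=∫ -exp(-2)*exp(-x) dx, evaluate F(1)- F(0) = -exp(-2) + exp(-3)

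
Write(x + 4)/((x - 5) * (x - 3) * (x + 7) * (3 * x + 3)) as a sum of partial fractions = 1/(720*(x + 7)) + 1/(144*(x + 1)) - 7/(240*(x - 3)) + 1/(48*(x - 5))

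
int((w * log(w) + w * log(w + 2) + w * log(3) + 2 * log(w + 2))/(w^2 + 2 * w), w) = log(3*w)*log(w + 2) + C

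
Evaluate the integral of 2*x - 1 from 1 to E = -E + exp(2)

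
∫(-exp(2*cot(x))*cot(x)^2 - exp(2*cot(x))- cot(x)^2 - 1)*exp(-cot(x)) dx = exp(cot(x)) - exp(-cot(x)) + C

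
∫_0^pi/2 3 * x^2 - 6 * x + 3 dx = (-1 + pi/2)^3 + 1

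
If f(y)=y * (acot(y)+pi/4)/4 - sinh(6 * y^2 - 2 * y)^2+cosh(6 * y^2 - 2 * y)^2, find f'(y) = (4*y^2*acot(y) + pi*y^2 - 4*y + 4*acot(y) + pi)/(16*y^2 + 16)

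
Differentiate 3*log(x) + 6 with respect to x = 3/x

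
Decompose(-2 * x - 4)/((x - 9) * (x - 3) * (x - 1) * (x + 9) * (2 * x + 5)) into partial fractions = -16/(23023*(2*x + 5)) + 7/(14040*(x + 9)) - 3/(560*(x - 1)) + 5/(792*(x - 3)) - 11/(9936*(x - 9))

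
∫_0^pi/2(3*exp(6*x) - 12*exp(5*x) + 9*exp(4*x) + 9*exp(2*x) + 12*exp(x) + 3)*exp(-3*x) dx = 8 + (-2 - exp(-pi/2) + exp(pi/2))^3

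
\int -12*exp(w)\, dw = -12*exp(w) + C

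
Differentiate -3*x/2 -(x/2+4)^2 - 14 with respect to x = -x/2 - 11/2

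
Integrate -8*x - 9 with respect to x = -4*x^2 - 9*x + C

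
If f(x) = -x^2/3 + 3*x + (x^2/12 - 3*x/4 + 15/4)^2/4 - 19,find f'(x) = x^3/144 - 3*x^2/32 - 7*x/96 + 51/32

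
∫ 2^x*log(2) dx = 2^x + C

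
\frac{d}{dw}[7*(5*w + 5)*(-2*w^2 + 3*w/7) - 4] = -210*w^2 - 110*w + 15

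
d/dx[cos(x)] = -sin(x)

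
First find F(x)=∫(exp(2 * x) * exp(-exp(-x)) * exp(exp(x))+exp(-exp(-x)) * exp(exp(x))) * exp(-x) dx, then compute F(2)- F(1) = -exp(E - exp(-1)) + exp(-exp(-2) + exp(2))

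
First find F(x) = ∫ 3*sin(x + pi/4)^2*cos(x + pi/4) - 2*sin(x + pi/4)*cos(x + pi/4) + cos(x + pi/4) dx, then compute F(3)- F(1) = -7*sin(pi/4 + 1)/4 + 7*sin(pi/4 + 3)/4 + cos(pi/4 + 3)/4 - sin(6)/2 - cos(pi/4 + 9)/4 + sin(2)/2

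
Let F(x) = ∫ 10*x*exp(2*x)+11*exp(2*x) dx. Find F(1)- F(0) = -3 + 8*exp(2)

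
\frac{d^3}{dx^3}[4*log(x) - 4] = 8/x^3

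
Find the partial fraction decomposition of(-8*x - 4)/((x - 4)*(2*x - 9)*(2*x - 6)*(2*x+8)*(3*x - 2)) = 27/(3220*(3*x - 2)) - 160/(1173*(2*x - 9)) + 1/(1904*(x + 4)) - 1/(21*(x - 3)) + 9/(80*(x - 4))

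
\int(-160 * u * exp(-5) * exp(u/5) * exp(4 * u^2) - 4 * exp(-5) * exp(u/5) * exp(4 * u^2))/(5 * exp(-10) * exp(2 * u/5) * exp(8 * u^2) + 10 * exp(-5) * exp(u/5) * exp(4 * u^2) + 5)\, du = -4*exp(4*u^2 + u/5 - 5)/(exp(4*u^2 + u/5 - 5) + 1) + C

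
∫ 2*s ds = s^2 + C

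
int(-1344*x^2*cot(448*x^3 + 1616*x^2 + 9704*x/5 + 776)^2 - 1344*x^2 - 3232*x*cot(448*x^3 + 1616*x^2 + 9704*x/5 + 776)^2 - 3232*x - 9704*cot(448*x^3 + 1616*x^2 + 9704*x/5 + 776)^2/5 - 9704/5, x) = cot(448*x^3 + 1616*x^2 + 9704*x/5 + 776) + C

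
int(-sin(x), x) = cos(x) + C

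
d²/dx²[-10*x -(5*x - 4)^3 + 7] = 600 - 750*x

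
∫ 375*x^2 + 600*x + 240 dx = 125*x^3 + 300*x^2 + 240*x + C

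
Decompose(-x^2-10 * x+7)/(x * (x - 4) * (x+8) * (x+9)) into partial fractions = -16/(117*(x + 9)) + 23/(96*(x + 8)) - 49/(624*(x - 4)) - 7/(288*x)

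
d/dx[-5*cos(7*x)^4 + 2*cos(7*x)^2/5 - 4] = 161*sin(14*x)/5 + 35*sin(28*x)/2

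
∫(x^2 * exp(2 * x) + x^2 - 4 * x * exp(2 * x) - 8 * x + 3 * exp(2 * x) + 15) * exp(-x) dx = 2*(x - 3)^2*sinh(x) + C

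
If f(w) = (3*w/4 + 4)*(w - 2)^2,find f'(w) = 9*w^2/4 + 2*w - 13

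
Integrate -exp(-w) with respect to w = exp(-w) + C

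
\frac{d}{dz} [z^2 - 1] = 2*z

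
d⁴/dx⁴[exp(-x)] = exp(-x)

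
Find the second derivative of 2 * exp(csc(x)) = 2*(-1 + 2/sin(x)^2 + cos(x)^2/sin(x)^3)*exp(1/sin(x))/sin(x)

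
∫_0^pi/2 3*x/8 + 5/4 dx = pi*(3*pi/8 + 5)/8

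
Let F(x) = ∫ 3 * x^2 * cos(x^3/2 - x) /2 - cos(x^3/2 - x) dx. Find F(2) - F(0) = sin(2)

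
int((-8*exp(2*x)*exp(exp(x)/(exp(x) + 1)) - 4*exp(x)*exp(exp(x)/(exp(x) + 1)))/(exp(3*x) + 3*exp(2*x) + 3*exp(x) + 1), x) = 4*(-exp(x) - exp((x*(exp(x) + 1) + exp(x))/(exp(x) + 1)) - 1)/(exp(x) + 1) + C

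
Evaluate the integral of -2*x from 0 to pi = -pi^2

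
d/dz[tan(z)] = cos(z)^(-2)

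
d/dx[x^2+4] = 2*x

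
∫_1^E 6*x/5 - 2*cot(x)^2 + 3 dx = -28/5 + 2*cot(E) - 2*cot(1) + 3*exp(2)/5 + 5*E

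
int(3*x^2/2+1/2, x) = x^3/2 + x/2 + C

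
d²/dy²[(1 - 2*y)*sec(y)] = (2*y - 4*y/cos(y)^2 - 4*sin(y)/cos(y) - 1 + 2/cos(y)^2)/cos(y)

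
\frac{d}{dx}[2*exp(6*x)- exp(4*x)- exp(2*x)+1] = 12*exp(6*x) - 4*exp(4*x) - 2*exp(2*x)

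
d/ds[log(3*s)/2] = 1/(2*s)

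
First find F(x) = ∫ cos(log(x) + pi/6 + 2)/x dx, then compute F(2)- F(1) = -sin(pi/6 + 2) + sin(pi/6 + log(2) + 2)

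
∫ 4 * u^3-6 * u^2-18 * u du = u^4 - 2*u^3 - 9*u^2 + C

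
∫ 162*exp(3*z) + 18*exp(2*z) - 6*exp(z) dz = (54*exp(2*z) + 9*exp(z) - 6)*exp(z) + C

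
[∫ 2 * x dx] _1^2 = 3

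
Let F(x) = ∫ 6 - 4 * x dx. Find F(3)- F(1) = -4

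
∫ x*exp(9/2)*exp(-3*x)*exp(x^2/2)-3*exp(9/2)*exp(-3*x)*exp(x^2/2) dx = exp((x - 3)^2/2) + C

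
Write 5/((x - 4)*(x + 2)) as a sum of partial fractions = -5/(6*(x + 2)) + 5/(6*(x - 4))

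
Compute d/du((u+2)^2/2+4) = u + 2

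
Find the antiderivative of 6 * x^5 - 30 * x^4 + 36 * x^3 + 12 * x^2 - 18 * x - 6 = x^6 - 6*x^5 + 9*x^4 + 4*x^3 - 9*x^2 - 6*x + C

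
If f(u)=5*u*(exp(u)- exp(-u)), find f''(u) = (5*u*exp(2*u) - 5*u + 10*exp(2*u) + 10)*exp(-u)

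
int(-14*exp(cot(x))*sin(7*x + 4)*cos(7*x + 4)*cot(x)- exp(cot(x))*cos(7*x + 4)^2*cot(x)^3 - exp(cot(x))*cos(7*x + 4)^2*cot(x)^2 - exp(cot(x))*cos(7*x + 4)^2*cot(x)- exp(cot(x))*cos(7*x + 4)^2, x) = exp(cot(x))*cos(7*x + 4)^2*cot(x) + C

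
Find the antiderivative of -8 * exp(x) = -8*exp(x) + C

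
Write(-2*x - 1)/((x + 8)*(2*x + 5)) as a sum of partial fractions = 8/(11*(2*x + 5)) - 15/(11*(x + 8))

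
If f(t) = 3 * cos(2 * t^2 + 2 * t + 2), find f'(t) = -6*(2*t + 1)*sin(2*t^2 + 2*t + 2)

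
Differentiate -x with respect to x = -1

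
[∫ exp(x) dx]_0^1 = -1 + E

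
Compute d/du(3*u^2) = 6*u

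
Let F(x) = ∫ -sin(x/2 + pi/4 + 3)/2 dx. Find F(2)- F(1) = cos(pi/4 + 4) - cos(pi/4 + 7/2)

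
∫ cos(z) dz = sin(z) + C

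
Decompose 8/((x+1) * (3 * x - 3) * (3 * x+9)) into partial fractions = 1/(9*(x + 3)) - 2/(9*(x + 1)) + 1/(9*(x - 1))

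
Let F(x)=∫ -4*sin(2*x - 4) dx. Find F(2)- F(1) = 2 - 2*cos(2)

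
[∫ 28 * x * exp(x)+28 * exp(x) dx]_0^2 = 56*exp(2)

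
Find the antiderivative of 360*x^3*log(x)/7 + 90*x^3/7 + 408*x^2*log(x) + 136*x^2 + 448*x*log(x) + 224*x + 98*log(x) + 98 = 2*x*(9*x + 7)*(5*x^2 + 49*x + 49)*log(x)/7 + C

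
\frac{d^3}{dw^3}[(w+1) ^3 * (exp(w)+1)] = w^3*exp(w) + 12*w^2*exp(w) + 39*w*exp(w) + 34*exp(w) + 6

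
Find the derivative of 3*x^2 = 6*x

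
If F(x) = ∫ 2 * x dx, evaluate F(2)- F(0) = 4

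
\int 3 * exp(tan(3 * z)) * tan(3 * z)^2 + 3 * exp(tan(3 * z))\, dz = exp(tan(3*z)) + C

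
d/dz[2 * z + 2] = 2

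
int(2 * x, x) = x^2 + C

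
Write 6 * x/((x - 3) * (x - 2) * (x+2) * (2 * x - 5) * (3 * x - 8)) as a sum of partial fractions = -324/(7*(3*x - 8)) + 80/(3*(2*x - 5)) - 1/(210*(x + 2)) - 3/(2*(x - 2)) + 18/(5*(x - 3))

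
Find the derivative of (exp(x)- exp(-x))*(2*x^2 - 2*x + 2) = (2*x^2*exp(2*x) + 2*x^2 + 2*x*exp(2*x) - 6*x + 4)*exp(-x)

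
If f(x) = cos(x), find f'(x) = -sin(x)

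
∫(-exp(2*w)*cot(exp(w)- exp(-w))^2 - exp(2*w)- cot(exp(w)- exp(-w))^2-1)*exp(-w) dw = cot(2*sinh(w)) + C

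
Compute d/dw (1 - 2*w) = -2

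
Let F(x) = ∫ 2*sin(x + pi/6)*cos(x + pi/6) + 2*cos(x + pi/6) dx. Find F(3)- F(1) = -(sin(pi/6 + 1) + 1)^2 + (sin(pi/6 + 3) + 1)^2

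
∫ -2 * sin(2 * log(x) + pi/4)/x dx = cos(2*log(x) + pi/4) + C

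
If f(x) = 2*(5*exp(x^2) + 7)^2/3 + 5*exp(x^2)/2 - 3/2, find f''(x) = 800*x^2*exp(2*x^2)/3 + 590*x^2*exp(x^2)/3 + 200*exp(2*x^2)/3 + 295*exp(x^2)/3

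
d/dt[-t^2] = -2*t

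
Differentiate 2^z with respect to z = 2^z*log(2)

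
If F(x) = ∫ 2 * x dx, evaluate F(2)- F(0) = 4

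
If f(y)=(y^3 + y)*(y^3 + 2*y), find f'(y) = 6*y^5 + 12*y^3 + 4*y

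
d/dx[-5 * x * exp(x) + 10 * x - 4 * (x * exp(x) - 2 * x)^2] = -8*x^2*exp(2*x) + 16*x^2*exp(x) - 8*x*exp(2*x) + 27*x*exp(x) - 32*x - 5*exp(x) + 10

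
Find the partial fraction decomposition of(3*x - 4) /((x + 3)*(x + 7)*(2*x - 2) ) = -25/(64*(x + 7)) + 13/(32*(x + 3)) - 1/(64*(x - 1))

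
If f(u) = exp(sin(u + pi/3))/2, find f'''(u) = (2*sin(u)^2 - 2*sqrt(3)*sin(u)*cos(u) - 12*sin(u + pi/3) - 3)*exp(sqrt(3)*cos(u)/2)*exp(sin(u)/2)*cos(u + pi/3)/8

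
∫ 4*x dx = 2*x^2 + C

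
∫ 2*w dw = w^2 + C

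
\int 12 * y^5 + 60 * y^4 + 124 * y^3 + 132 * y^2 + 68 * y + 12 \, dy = 2*y^6 + 12*y^5 + 31*y^4 + 44*y^3 + 34*y^2 + 12*y + C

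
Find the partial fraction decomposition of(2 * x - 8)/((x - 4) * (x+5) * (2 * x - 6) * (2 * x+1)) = -4/(63*(2*x + 1)) + 1/(72*(x + 5)) + 1/(56*(x - 3))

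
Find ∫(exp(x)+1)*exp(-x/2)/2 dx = 2*sinh(x/2) + C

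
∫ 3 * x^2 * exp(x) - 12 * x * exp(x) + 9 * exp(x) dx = 3*(x - 3)^2*exp(x) + C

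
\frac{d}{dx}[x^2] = 2*x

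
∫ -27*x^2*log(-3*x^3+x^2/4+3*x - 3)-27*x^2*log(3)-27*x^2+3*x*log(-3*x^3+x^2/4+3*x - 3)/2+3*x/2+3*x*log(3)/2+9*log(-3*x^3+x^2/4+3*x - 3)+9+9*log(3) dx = 3*(-12*x^3 + x^2 + 12*x - 12)*log(-9*x^3 + 3*x^2/4 + 9*x - 9)/4 + C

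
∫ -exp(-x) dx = exp(-x) + C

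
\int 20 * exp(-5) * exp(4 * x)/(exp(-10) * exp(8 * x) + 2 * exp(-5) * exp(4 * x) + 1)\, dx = (12*exp(4*x - 5) + 7)/(exp(4*x - 5) + 1) + C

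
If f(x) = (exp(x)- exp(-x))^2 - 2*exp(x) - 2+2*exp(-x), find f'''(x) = (8*exp(4*x) - 2*exp(3*x) - 2*exp(x) - 8)*exp(-2*x)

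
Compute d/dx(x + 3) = 1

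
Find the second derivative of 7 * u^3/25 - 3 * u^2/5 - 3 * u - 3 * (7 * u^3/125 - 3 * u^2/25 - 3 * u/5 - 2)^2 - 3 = -882*u^4/3125 + 504*u^3/625 + 1188*u^2/625 + 78*u/25 - 156/25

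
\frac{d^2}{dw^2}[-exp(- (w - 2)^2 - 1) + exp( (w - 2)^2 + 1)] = (4*w^2*exp(2*w^2 - 8*w + 10) - 4*w^2 - 16*w*exp(2*w^2 - 8*w + 10) + 16*w + 18*exp(2*w^2 - 8*w + 10) - 14)*exp(-w^2 + 4*w - 5)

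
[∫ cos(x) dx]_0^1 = sin(1)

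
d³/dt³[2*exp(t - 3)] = 2*exp(t - 3)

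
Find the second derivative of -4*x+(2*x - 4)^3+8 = 48*x - 96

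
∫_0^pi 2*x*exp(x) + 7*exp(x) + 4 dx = -15 + (2 + exp(pi))*(5 + 2*pi)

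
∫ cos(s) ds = sin(s) + C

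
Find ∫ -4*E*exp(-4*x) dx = exp(1 - 4*x) + C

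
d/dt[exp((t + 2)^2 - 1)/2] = t*exp(t^2 + 4*t + 3) + 2*exp(t^2 + 4*t + 3)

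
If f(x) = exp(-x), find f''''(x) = exp(-x)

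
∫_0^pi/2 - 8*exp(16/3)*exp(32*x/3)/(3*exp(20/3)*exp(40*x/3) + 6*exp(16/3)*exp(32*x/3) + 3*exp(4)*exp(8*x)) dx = -exp(-4/3)/(exp(-4/3) + 1) + exp(-4*pi/3 - 4/3)/(exp(-4*pi/3 - 4/3) + 1)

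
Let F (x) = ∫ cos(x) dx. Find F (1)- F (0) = sin(1)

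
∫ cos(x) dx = sin(x) + C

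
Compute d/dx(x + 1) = 1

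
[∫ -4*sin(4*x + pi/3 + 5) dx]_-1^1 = cos(pi/3 + 9) - cos(1 + pi/3)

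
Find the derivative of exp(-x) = -exp(-x)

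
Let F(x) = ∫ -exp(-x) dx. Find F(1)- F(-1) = -E + exp(-1)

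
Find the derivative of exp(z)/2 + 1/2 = exp(z)/2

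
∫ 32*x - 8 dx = 16*x^2 - 8*x + C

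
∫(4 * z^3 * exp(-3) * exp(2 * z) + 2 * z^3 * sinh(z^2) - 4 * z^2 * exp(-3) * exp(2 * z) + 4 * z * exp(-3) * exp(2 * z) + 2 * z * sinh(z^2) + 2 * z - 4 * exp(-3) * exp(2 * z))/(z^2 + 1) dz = (2*z - 3)*exp(2*z - 3) + log(z^2 + 1) + cosh(z^2) + C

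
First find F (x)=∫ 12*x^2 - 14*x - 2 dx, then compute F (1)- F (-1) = 4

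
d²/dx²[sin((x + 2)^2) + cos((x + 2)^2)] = -4*sqrt(2)*x^2*sin(x^2 + 4*x + pi/4 + 4) - 16*sqrt(2)*x*sin(x^2 + 4*x + pi/4 + 4) - 18*sin(x^2 + 4*x + 4) - 14*cos(x^2 + 4*x + 4)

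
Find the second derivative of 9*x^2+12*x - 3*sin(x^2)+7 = 12*x^2*sin(x^2) - 6*cos(x^2) + 18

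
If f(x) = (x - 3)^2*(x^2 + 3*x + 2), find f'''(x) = 24*x - 18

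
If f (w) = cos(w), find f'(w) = -sin(w)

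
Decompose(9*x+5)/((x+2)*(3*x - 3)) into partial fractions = 13/(9*(x + 2)) + 14/(9*(x - 1))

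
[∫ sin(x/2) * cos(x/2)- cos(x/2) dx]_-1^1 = -4*sin(1/2)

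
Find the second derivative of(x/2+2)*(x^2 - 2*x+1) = 3*x + 2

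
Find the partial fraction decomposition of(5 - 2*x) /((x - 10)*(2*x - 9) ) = 8/(11*(2*x - 9)) - 15/(11*(x - 10))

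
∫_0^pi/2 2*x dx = pi^2/4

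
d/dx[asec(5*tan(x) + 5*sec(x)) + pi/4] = sqrt(2)*(1 - sin(x))/(2*sqrt((13*sin(x) + 12)/(sin(x) + 1))*cos(x)^2)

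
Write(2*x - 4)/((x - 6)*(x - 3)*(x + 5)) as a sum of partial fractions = -7/(44*(x + 5)) - 1/(12*(x - 3)) + 8/(33*(x - 6))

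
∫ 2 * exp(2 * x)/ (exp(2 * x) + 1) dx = log(exp(2*x) + 1) + C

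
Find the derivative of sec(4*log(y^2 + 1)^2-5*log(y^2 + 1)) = (16*y*log(y^2 + 1)*tan(4*log(y^2 + 1)^2 - 5*log(y^2 + 1))*sec(4*log(y^2 + 1)^2 - 5*log(y^2 + 1)) - 10*y*tan(4*log(y^2 + 1)^2 - 5*log(y^2 + 1))*sec(4*log(y^2 + 1)^2 - 5*log(y^2 + 1)))/(y^2 + 1)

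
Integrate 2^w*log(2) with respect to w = 2^w + C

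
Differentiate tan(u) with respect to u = cos(u)^(-2)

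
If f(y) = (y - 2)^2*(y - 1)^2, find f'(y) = 4*y^3 - 18*y^2 + 26*y - 12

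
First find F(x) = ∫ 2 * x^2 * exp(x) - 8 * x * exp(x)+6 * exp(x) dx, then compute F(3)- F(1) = -8*E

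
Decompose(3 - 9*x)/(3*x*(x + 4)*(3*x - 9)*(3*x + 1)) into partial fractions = 9/(55*(3*x + 1)) - 13/(924*(x + 4)) - 4/(315*(x - 3)) - 1/(36*x)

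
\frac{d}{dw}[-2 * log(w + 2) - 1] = -2/(w + 2)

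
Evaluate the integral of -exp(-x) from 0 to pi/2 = -1 + exp(-pi/2)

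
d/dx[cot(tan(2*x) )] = -2/(sin(tan(2*x))^2*cos(2*x)^2)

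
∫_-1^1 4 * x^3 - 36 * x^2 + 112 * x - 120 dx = -264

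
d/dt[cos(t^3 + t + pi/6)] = -(3*t^2 + 1)*sin(t^3 + t + pi/6)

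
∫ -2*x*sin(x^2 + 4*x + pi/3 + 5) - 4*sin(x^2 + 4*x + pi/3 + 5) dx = cos((x + 2)^2 + 1 + pi/3) + C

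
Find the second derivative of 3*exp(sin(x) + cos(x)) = 3*(-sin(2*x) - sqrt(2)*sin(x + pi/4) + 1)*exp(sin(x))*exp(cos(x))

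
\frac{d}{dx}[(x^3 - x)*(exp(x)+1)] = x^3*exp(x) + 3*x^2*exp(x) + 3*x^2 - x*exp(x) - exp(x) - 1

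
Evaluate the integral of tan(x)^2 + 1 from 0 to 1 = tan(1)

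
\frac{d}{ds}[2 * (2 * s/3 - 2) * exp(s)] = 4*s*exp(s)/3 - 8*exp(s)/3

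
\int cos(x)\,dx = sin(x) + C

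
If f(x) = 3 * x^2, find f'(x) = 6*x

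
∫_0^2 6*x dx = 12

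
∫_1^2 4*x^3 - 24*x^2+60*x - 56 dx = -7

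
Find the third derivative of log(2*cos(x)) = -2*sin(x)/cos(x)^3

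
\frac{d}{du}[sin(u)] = cos(u)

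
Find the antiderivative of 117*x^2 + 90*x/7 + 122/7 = 39*x^3 + 45*x^2/7 + 122*x/7 + C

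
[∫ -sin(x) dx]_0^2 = -1 + cos(2)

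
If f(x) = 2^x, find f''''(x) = 2^x*log(2)^4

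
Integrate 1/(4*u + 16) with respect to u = log(u + 4)/4 + C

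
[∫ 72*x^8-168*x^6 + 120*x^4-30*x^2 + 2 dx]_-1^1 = 0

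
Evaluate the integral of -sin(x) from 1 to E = cos(E) - cos(1)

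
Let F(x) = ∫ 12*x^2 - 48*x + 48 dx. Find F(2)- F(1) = 4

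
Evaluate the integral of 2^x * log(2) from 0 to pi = -1 + 2^pi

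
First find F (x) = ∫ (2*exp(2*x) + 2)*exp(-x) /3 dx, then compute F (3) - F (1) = -2*E/3 - 2*exp(-3)/3 + 2*exp(-1)/3 + 2*exp(3)/3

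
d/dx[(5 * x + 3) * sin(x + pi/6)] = 5*x*cos(x + pi/6) + 5*sin(x + pi/6) + 3*cos(x + pi/6)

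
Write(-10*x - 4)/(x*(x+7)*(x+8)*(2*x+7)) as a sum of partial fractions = -248/(441*(2*x + 7)) - 19/(18*(x + 8)) + 66/(49*(x + 7)) - 1/(98*x)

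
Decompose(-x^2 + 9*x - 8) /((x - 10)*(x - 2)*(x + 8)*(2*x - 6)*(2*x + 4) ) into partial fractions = -1/(330*(x + 8)) + 1/(192*(x + 2)) + 3/(640*(x - 2)) - 1/(154*(x - 3)) - 1/(2688*(x - 10))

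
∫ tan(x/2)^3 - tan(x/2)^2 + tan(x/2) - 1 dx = (tan(x/2) - 2)*tan(x/2) + C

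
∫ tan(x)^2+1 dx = tan(x) + C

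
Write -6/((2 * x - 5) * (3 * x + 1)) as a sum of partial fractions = 18/(17*(3*x + 1)) - 12/(17*(2*x - 5))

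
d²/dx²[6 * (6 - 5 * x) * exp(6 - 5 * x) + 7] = (1200 - 750*x)*exp(6 - 5*x)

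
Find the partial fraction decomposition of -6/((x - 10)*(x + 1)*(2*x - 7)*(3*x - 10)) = -81/(130*(3*x - 10)) + 16/(39*(2*x - 7)) + 2/(429*(x + 1)) - 3/(1430*(x - 10))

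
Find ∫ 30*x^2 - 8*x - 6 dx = 10*x^3 - 4*x^2 - 6*x + C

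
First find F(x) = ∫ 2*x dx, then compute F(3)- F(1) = 8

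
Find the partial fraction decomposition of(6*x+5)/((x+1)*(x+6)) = 31/(5*(x + 6)) - 1/(5*(x + 1))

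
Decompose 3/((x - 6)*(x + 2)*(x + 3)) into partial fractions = 1/(3*(x + 3)) - 3/(8*(x + 2)) + 1/(24*(x - 6))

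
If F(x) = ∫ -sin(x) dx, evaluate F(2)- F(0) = -1 + cos(2)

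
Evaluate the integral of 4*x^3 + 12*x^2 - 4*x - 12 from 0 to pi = -9 + (-4 + (1 + pi)^2)^2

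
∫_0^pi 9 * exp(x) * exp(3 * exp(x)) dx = -3*exp(3) + 3*exp(3*exp(pi))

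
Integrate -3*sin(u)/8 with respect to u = 3*cos(u)/8 + C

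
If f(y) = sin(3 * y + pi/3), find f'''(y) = -27*cos(3*y + pi/3)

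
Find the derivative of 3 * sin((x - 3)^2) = 6*(x - 3)*cos(x^2 - 6*x + 9)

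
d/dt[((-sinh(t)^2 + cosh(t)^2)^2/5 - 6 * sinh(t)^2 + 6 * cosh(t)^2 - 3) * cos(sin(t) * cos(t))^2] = -64*sin(sin(t)*cos(t))*sin(t + pi/4)*cos(sin(t)*cos(t))*cos(t + pi/4)/5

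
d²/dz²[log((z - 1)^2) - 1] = -2/(z^2 - 2*z + 1)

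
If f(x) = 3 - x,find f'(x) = -1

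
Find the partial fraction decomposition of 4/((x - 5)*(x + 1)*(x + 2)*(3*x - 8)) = -54/(539*(3*x - 8)) - 2/(49*(x + 2)) + 2/(33*(x + 1)) + 2/(147*(x - 5))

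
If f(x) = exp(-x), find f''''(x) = exp(-x)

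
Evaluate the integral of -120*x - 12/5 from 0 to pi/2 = -15*pi^2 - 6*pi/5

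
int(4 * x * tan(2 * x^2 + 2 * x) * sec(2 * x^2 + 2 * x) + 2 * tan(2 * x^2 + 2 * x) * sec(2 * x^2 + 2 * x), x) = sec(2*x*(x + 1)) + C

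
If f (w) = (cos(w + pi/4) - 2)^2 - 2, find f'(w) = 4*sin(w + pi/4) - cos(2*w)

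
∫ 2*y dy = y^2 + C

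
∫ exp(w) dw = exp(w) + C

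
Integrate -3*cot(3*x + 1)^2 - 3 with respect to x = cot(3*x + 1) + C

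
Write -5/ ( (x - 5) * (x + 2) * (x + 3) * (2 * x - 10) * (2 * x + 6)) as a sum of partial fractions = 25/(1024*(x + 3)) + 5/(256*(x + 3)^2) - 5/(196*(x + 2)) + 55/(50176*(x - 5)) - 5/(1792*(x - 5)^2)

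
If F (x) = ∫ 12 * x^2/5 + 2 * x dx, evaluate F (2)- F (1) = 43/5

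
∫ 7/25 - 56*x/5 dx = -28*x^2/5 + 7*x/25 + C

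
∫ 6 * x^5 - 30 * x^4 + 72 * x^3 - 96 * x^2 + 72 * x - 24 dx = x^6 - 6*x^5 + 18*x^4 - 32*x^3 + 36*x^2 - 24*x + C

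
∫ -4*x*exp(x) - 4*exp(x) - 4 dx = -4*x*(exp(x) + 1) + C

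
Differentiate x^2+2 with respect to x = 2*x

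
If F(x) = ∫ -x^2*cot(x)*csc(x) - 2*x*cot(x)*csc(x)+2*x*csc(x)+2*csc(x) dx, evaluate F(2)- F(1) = -3*csc(1) + 8*csc(2)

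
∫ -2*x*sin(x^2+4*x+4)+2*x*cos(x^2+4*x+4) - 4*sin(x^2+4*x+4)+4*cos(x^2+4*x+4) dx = sin((x + 2)^2) + cos((x + 2)^2) + C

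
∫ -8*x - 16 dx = -4*x^2 - 16*x + C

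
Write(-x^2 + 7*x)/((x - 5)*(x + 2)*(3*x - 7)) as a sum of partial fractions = -49/(52*(3*x - 7)) - 18/(91*(x + 2)) + 5/(28*(x - 5))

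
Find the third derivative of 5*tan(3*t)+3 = 810*tan(3*t)^4 + 1080*tan(3*t)^2 + 270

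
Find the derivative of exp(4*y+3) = 4*exp(4*y + 3)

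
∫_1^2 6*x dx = 9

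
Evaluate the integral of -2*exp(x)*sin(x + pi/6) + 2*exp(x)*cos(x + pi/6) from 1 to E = 2*exp(E)*cos(pi/6 + E) - 2*E*cos(pi/6 + 1)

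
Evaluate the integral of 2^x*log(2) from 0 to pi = -1 + 2^pi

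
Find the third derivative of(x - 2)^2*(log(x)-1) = (2*x^2 + 4*x + 8)/x^3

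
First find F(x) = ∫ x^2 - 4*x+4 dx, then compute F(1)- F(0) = 7/3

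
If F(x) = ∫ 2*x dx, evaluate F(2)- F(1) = 3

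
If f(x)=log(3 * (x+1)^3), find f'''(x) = 6/(x^3 + 3*x^2 + 3*x + 1)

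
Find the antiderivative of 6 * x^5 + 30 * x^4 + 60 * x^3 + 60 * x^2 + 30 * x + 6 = x^6 + 6*x^5 + 15*x^4 + 20*x^3 + 15*x^2 + 6*x + C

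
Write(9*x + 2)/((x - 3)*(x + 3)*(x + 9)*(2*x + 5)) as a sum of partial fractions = 164/(143*(2*x + 5)) + 79/(936*(x + 9)) - 25/(36*(x + 3)) + 29/(792*(x - 3))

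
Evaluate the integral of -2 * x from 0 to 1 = -1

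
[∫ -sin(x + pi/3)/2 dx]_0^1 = -1/4 + cos(1 + pi/3)/2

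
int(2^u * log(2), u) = 2^u + C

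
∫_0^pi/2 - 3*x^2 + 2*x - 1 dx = -pi^3/8 - pi/2 + pi^2/4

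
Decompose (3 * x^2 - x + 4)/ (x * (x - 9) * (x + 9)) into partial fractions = 128/(81*(x + 9)) + 119/(81*(x - 9)) - 4/(81*x)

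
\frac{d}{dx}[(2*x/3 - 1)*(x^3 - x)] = 8*x^3/3 - 3*x^2 - 4*x/3 + 1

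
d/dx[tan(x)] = cos(x)^(-2)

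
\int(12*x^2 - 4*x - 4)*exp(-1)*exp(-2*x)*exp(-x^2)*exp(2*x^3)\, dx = 2*exp(2*x^3 - x^2 - 2*x - 1) + C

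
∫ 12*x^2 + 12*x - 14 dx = 4*x^3 + 6*x^2 - 14*x + C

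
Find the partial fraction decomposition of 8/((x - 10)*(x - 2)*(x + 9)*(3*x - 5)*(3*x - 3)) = 27/(200*(3*x - 5)) + 1/(25080*(x + 9)) - 2/(135*(x - 1)) - 1/(33*(x - 2)) + 1/(12825*(x - 10))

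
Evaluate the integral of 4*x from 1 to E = -2 + 2*exp(2)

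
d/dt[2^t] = 2^t*log(2)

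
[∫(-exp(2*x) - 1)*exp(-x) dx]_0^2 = -exp(2) + exp(-2)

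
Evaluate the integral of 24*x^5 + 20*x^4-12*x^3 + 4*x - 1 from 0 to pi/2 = -pi/2 + pi^2/4 + pi^3/4 + (-pi/2 + pi^2/4 + pi^3/4)^2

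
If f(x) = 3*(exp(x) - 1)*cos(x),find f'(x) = 3*sqrt(2)*exp(x)*cos(x + pi/4) + 3*sin(x)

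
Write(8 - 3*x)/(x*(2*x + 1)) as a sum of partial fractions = -19/(2*x + 1) + 8/x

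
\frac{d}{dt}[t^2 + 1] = 2*t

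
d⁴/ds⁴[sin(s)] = sin(s)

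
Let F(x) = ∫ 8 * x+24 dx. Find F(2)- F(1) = 36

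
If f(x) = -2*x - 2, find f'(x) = -2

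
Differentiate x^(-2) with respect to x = -2/x^3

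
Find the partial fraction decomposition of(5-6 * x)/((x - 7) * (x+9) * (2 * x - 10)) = 59/(448*(x + 9)) + 25/(56*(x - 5)) - 37/(64*(x - 7))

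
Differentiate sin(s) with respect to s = cos(s)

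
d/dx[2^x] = 2^x*log(2)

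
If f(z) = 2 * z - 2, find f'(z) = 2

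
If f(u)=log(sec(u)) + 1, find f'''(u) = 2*sin(u)/cos(u)^3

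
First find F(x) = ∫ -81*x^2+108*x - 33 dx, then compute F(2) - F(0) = -66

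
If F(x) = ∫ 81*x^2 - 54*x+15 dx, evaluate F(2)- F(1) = 123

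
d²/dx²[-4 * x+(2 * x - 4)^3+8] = 48*x - 96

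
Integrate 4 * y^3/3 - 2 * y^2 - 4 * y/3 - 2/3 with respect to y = y^4/3 - 2*y^3/3 - 2*y^2/3 - 2*y/3 + C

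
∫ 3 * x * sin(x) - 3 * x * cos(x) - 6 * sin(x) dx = -3*sqrt(2)*(x - 1)*sin(x + pi/4) + C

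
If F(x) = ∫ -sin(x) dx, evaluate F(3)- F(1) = cos(3) - cos(1)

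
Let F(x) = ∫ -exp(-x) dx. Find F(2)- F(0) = -1 + exp(-2)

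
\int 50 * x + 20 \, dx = 25*x^2 + 20*x + C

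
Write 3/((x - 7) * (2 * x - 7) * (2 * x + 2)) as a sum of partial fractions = -2/(21*(2*x - 7)) + 1/(48*(x + 1)) + 3/(112*(x - 7))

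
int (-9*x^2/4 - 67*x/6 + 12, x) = -3*x^3/4 - 67*x^2/12 + 12*x + C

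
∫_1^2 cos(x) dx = -sin(1) + sin(2)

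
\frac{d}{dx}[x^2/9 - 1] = 2*x/9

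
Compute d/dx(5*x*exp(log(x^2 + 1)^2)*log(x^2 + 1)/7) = (20*x^2*exp(log(x^2 + 1)^2)*log(x^2 + 1)^2 + 5*x^2*exp(log(x^2 + 1)^2)*log(x^2 + 1) + 10*x^2*exp(log(x^2 + 1)^2) + 5*exp(log(x^2 + 1)^2)*log(x^2 + 1))/(7*x^2 + 7)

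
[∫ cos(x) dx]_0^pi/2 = 1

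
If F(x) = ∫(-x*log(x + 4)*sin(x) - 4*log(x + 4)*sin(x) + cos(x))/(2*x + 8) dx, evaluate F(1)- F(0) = -log(2) + log(5)*cos(1)/2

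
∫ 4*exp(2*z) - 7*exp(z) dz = (2*exp(z) - 7)*exp(z) + C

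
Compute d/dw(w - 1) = 1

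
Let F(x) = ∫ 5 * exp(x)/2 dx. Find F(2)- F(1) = -5*E/2 + 5*exp(2)/2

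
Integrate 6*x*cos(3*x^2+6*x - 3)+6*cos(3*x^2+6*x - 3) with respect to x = sin(3*(x + 1)^2 - 6) + C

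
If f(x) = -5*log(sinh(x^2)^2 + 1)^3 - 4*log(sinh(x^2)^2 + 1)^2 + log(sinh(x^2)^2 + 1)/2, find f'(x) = -2*x*(30*log(cosh(2*x^2) + 1)^2 - 60*log(2)*log(cosh(2*x^2) + 1) + 16*log(cosh(2*x^2) + 1) - 16*log(2) - 1 + 30*log(2)^2)*tanh(x^2)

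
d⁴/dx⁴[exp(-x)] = exp(-x)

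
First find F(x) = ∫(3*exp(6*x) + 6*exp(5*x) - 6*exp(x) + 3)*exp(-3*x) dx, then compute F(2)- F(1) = -(-exp(-1) + 1 + E)^3 + (-exp(-2) + 1 + exp(2))^3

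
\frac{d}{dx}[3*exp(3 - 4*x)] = -12*exp(3 - 4*x)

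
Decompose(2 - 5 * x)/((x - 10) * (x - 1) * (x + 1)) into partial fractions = 7/(22*(x + 1)) + 1/(6*(x - 1)) - 16/(33*(x - 10))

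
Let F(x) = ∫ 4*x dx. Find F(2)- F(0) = 8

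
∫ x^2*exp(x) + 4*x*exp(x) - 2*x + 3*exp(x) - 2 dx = (x + 1)^2*(exp(x) - 1) + C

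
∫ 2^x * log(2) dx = 2^x + C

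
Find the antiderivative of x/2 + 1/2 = x^2/4 + x/2 + C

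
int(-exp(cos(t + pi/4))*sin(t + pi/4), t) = exp(cos(t + pi/4)) + C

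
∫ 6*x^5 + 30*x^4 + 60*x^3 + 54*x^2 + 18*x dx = x^6 + 6*x^5 + 15*x^4 + 18*x^3 + 9*x^2 + C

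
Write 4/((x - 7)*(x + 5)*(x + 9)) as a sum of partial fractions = 1/(16*(x + 9)) - 1/(12*(x + 5)) + 1/(48*(x - 7))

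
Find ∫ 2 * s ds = s^2 + C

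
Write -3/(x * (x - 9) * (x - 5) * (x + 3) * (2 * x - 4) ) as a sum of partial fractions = -1/(960*(x + 3)) - 1/(140*(x - 2)) + 1/(320*(x - 5)) - 1/(2016*(x - 9)) + 1/(180*x)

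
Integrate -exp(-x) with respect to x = exp(-x) + C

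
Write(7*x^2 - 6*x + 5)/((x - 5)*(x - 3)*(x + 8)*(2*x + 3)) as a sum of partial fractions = 238/(1521*(2*x + 3)) - 501/(1859*(x + 8)) - 25/(99*(x - 3)) + 75/(169*(x - 5))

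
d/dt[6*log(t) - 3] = 6/t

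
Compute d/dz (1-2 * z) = -2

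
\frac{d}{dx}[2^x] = 2^x*log(2)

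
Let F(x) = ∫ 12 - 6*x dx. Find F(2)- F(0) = 12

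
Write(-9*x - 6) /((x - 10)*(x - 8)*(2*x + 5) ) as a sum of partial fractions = 22/(175*(2*x + 5)) + 13/(7*(x - 8)) - 48/(25*(x - 10))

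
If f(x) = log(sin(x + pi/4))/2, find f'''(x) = cos(x + pi/4)/sin(x + pi/4)^3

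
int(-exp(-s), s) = exp(-s) + C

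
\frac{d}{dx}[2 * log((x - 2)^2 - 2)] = (4*x - 8)/(x^2 - 4*x + 2)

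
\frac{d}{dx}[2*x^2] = 4*x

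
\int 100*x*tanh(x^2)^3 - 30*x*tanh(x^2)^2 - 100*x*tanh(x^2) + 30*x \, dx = -25*tanh(x^2)^2 + 15*tanh(x^2) + C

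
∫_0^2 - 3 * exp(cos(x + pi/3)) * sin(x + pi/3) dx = -3*exp(1/2) + 3*exp(cos(pi/3 + 2))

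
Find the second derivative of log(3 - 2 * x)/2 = -2/(4*x^2 - 12*x + 9)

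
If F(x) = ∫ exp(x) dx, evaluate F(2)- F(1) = -E + exp(2)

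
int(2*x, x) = x^2 + C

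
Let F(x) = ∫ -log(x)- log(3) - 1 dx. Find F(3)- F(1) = -5*log(3)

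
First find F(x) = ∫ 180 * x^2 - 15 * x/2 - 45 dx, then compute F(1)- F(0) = 45/4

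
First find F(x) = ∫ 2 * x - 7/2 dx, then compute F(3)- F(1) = 1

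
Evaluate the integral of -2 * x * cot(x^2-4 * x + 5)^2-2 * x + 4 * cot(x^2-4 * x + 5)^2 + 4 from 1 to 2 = -cot(2) + cot(1)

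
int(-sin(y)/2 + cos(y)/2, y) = sqrt(2)*sin(y + pi/4)/2 + C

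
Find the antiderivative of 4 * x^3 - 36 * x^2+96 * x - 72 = x^4 - 12*x^3 + 48*x^2 - 72*x + C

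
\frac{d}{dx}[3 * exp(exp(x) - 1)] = 3*exp(x + exp(x) - 1)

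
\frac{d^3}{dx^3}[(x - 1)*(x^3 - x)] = 24*x - 6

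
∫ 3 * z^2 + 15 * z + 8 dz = z^3 + 15*z^2/2 + 8*z + C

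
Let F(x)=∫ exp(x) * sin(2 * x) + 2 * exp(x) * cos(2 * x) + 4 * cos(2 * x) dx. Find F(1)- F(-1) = (exp(-1) + E + 4)*sin(2)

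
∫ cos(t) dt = sin(t) + C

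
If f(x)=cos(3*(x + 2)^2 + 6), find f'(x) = -6*(x + 2)*sin(3*(x^2 + 4*x + 6))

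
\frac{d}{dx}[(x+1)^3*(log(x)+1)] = (3*x^3*log(x) + 4*x^3 + 6*x^2*log(x) + 9*x^2 + 3*x*log(x) + 6*x + 1)/x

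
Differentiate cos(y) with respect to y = -sin(y)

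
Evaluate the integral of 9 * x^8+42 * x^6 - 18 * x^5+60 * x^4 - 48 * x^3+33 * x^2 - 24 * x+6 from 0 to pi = 1 + (-1 + 2*pi + pi^3)^3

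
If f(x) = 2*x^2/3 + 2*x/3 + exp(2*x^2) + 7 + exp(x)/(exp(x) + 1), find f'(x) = (4*x*exp(2*x) + 8*x*exp(x) + 12*x*exp(2*x^2) + 24*x*exp(2*x^2 + x) + 12*x*exp(2*x^2 + 2*x) + 4*x + 2*exp(2*x) + 7*exp(x) + 2)/(3*exp(2*x) + 6*exp(x) + 3)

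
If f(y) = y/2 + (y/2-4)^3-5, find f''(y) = 3*y/4 - 6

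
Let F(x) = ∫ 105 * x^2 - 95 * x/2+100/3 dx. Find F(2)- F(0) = 755/3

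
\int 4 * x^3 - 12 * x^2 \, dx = x^4 - 4*x^3 + C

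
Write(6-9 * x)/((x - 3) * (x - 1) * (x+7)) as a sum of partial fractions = 69/(80*(x + 7)) + 3/(16*(x - 1)) - 21/(20*(x - 3))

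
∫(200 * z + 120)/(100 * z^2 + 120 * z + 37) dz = log((10*z + 6)^2 + 1) + C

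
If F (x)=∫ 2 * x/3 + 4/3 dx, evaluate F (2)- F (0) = 4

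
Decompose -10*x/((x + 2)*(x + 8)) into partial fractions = -40/(3*(x + 8)) + 10/(3*(x + 2))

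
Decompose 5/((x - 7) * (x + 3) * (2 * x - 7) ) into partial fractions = -20/(91*(2*x - 7)) + 1/(26*(x + 3)) + 1/(14*(x - 7))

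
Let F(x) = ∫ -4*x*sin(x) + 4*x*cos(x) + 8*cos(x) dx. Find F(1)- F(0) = -4 + 8*cos(1) + 8*sin(1)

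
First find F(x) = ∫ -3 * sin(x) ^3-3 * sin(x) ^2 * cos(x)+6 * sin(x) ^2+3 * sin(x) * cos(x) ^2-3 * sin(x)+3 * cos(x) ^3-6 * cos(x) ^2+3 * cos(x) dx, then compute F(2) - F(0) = (-1 + cos(2) + sin(2))^3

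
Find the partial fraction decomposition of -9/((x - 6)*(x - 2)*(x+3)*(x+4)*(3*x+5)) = -729/(7084*(3*x + 5)) - 3/(140*(x + 4)) + 1/(20*(x + 3)) + 3/(440*(x - 2)) - 1/(920*(x - 6))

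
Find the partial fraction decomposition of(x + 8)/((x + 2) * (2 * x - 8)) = -1/(2*(x + 2)) + 1/(x - 4)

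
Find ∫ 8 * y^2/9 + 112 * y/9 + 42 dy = 8*y^3/27 + 56*y^2/9 + 42*y + C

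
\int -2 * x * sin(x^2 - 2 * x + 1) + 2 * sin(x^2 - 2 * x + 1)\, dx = cos(x^2 - 2*x + 1) + C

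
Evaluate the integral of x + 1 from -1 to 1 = 2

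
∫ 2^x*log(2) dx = 2^x + C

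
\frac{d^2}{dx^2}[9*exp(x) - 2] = 9*exp(x)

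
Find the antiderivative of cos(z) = sin(z) + C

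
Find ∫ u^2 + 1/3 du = u^3/3 + u/3 + C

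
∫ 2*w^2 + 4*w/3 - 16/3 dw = 2*w^3/3 + 2*w^2/3 - 16*w/3 + C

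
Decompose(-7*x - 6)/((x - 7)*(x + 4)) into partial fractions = -2/(x + 4) - 5/(x - 7)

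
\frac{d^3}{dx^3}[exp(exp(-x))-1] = (-3*exp(x + exp(-x)) - exp(2*x + exp(-x)) - exp(exp(-x)))*exp(-3*x)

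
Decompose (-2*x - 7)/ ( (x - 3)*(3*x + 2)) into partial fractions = 17/(11*(3*x + 2)) - 13/(11*(x - 3))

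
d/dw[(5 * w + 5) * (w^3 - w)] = 20*w^3 + 15*w^2 - 10*w - 5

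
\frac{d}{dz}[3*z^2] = 6*z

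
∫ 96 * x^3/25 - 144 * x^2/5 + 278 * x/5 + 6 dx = 24*x^4/25 - 48*x^3/5 + 139*x^2/5 + 6*x + C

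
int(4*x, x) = 2*x^2 + C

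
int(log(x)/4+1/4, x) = x*log(x)/4 + C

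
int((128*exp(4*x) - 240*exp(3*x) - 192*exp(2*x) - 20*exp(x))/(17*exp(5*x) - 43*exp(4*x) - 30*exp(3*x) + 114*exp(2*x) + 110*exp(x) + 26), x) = log((-5 + 2*exp(x)/(exp(x) + 1) + 7*exp(2*x)/(exp(x) + 1)^2)^2 + 1) + C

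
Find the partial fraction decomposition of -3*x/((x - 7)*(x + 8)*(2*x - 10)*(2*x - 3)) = -18/(1463*(2*x - 3)) - 4/(1235*(x + 8)) + 15/(364*(x - 5)) - 7/(220*(x - 7))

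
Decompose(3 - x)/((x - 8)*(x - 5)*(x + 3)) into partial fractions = 3/(44*(x + 3)) + 1/(12*(x - 5)) - 5/(33*(x - 8))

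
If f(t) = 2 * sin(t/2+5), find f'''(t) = -cos(t/2 + 5)/4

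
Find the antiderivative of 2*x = x^2 + C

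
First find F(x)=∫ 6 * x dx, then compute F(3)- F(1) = 24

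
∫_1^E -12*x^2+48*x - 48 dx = -4 - 4*(-2 + E)^3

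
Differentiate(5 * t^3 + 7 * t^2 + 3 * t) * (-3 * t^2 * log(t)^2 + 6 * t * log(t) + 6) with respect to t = -75*t^4*log(t)^2 - 30*t^4*log(t) - 84*t^3*log(t)^2 + 78*t^3*log(t) + 30*t^3 - 27*t^2*log(t)^2 + 108*t^2*log(t) + 132*t^2 + 36*t*log(t) + 102*t + 18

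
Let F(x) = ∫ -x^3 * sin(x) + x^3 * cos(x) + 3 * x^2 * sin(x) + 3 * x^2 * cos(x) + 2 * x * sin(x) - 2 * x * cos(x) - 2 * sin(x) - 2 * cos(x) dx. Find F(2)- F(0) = 4*cos(2) + 4*sin(2)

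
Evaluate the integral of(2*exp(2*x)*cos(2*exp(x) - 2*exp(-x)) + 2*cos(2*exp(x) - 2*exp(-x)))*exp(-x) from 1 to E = -sin(2*(-exp(E) + exp(-E))) - sin(2*(E - exp(-1)))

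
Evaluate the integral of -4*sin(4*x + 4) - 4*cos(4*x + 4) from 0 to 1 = -sin(8) + sin(4) + cos(8) - cos(4)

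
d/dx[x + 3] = 1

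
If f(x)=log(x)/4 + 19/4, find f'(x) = 1/(4*x)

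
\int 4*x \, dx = 2*x^2 + C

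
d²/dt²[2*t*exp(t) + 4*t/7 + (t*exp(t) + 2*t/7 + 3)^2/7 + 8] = 4*t^2*exp(2*t)/7 + 4*t^2*exp(t)/49 + 8*t*exp(2*t)/7 + 156*t*exp(t)/49 + 2*exp(2*t)/7 + 288*exp(t)/49 + 8/343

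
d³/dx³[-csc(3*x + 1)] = 162*cot(3*x + 1)^3*csc(3*x + 1) + 135*cot(3*x + 1)*csc(3*x + 1)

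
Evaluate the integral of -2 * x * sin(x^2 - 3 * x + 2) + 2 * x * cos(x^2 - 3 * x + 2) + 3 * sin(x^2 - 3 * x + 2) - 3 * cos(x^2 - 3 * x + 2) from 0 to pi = -sin(2) - cos(2 + pi^2) - cos(2) - sin(2 + pi^2)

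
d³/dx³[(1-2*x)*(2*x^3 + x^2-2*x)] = -96*x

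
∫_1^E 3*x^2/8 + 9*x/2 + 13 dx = -339/8 - E/2 + (E/2 + 3)^3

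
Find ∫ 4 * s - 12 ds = 2*s^2 - 12*s + C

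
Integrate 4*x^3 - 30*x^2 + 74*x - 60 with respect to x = x^4 - 10*x^3 + 37*x^2 - 60*x + C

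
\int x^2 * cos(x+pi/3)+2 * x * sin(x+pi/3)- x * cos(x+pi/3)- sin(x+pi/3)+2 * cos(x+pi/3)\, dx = (x^2 - x + 2)*sin(x + pi/3) + C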